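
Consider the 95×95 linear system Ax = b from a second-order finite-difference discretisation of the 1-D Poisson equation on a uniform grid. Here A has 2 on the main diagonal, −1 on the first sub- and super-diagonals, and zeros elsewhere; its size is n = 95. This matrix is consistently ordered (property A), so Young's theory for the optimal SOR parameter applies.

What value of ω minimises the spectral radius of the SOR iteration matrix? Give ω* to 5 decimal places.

n=95: λ(B_J) = 1 − λ(A)/2 = cos(kπ/96); k=1 gives ρ_J = 0.99946.
√(1−ρ_J²) = |sin(π/96)| = 0.032719
ω* = 2/(1 + 0.032719) = 2/1.032719 = 1.93664.
[ρ_SOR] ω* − 1 = 0.93664.

ω* = 1.93664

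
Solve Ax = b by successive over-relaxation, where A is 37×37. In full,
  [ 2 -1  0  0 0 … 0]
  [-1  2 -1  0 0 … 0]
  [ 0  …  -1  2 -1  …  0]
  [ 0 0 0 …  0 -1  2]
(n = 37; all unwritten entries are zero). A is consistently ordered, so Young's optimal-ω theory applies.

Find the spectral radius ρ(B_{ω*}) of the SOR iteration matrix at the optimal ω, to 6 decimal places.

ρ_SOR = 0.847440

ρ_J = max_k |cos(kπ/38)| = cos(π/38) = 0.996584
√(1 − cos²(π/38)) = sin(π/38) ≈ 0.0825793.
So ω* = 2/1.0825793 = 1.847440 (Young).
At ω = 1.847440 every |λ(B_ω)| = ω−1, so ρ_SOR = 0.847440.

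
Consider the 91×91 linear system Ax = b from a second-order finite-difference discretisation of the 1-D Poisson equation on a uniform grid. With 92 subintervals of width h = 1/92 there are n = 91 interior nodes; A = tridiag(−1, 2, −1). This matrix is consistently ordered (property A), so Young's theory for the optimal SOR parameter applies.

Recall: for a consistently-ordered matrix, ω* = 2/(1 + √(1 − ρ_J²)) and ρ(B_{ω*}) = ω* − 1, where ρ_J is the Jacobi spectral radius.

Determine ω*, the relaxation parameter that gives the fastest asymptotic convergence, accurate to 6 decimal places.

spectrum of D⁻¹(L+U) = {cos(kπ/92) : 1≤k≤91}; ρ_J = cos(π/92) = 0.999417.
1 − cos²(π/92) = sin²(π/92) ⇒ √(1−ρ_J²) = sin(π/92) = 0.0341411.
ω* = 2/(1 + 0.0341411) = 2/1.0341411 = 1.933972.
ρ(B_{ω*}) = ω*−1 = 0.933972

ω* = 1.933972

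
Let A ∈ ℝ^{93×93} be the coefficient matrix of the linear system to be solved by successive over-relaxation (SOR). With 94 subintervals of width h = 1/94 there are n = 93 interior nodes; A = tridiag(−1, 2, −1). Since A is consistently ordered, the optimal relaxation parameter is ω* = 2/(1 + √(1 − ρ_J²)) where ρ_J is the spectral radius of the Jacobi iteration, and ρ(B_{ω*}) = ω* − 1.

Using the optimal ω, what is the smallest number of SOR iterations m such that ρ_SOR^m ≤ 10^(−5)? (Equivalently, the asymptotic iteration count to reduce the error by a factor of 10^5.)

m = 173

[ρ_J] n=93: ρ(B_J) = cos(π/(n+1)) = cos(π/94) = 0.9994416.
√(1 − cos²(π/94)) = sin(π/94) ≈ 0.0334150.
Then 2/(1+√(1−ρ_J²)) = 2/(1+0.0334150); ω* = 2/1.0334150 = 1.9353309.
and ρ(B_{ω*}) = 1.9353309 − 1 = 0.9353309.
(0.9353309)^m ≤ 10^{−5}  ⇒  m·ln(0.9353309) ≤ −5·ln10  ⇒  m ≥ 172.207  ⇒  m = 173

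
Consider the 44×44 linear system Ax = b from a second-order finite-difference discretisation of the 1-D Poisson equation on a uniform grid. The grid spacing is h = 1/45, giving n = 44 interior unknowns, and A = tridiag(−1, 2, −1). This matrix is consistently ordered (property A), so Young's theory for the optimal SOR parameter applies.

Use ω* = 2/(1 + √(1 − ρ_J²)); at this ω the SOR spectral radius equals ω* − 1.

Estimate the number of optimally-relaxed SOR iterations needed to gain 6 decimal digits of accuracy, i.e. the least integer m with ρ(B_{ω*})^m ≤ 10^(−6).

m = 99

With n=44, ρ(Jacobi) = cos(π/45) = 0.9975641.
√(1−ρ_J²) = |sin(π/45)| = 0.0697565
ω* = 2 / (1 + 0.0697565) = 2 / 1.0697565 ≈ 1.8695843.
Hence ρ(B_{ω*}) = 1.8695843 − 1 = 0.8695843.
For 6 digits: m = 6·ln10 / (−ln 0.8695843) = 13.8155/0.13974 = 98.866; round up → m = 99.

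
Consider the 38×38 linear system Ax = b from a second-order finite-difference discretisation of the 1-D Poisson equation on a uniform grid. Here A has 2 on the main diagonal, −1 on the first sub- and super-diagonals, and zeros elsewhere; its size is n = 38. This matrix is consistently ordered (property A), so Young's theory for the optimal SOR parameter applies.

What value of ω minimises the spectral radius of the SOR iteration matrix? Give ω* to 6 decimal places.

ρ_J = max_k |cos(kπ/39)| = cos(π/39) = 0.996757
√(1 − cos²(π/39)) = sin(π/39) ≈ 0.0804666.
ω* = 2/(1 + 0.0804666) = 2/1.0804666 = 1.851052.
At ω = 1.851052 every |λ(B_ω)| = ω−1, so ρ_SOR = 0.851052.

ω* = 1.851052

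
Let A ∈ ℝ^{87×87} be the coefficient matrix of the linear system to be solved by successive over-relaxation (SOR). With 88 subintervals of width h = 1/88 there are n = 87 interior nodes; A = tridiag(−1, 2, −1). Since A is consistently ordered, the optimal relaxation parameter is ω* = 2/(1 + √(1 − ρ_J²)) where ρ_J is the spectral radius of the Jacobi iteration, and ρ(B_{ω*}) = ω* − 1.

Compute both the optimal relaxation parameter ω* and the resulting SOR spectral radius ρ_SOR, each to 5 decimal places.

ω* = 1.93108, ρ_SOR = 0.93108

With n=87, ρ(Jacobi) = cos(π/88) = 0.99936.
root = sin(π/88) = 0.035692  (since 1−cos² = sin²).
[ω*] 2 ÷ (1 + 0.035692) = 2 ÷ 1.035692 = 1.93108.
and ρ(B_{ω*}) = 1.93108 − 1 = 0.93108.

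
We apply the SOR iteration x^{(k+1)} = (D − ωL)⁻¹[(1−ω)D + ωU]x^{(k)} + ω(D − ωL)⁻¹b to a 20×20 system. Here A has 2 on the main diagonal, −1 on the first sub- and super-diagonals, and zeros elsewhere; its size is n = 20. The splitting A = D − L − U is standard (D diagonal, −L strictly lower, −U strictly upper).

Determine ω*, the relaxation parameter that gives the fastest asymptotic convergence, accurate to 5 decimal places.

ω* = 1.74058

B_J for the 20×20 system has eigenvalues cos(kπ/21); ρ_J = cos(π/21) = 0.98883.
√(1−ρ_J²) simplifies to sin(π/21) = 0.149042.
ω* = 2 / (1 + 0.149042) = 2 / 1.149042 ≈ 1.74058.
[ρ_SOR] ω* − 1 = 0.74058.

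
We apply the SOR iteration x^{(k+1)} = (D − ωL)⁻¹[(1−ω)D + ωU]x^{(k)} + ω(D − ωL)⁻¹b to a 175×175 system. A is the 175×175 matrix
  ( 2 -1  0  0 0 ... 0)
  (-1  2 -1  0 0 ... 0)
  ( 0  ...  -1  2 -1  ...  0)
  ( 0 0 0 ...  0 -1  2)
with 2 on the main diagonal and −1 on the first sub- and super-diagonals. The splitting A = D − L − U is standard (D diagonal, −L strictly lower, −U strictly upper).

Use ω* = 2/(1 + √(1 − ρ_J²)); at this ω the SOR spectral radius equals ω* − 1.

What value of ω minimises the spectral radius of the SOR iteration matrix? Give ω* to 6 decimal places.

B_J for the 175×175 system has eigenvalues cos(kπ/176); ρ_J = cos(π/176) = 0.999841.
√(1−ρ_J²) = |sin(π/176)| = 0.0178490
ω* = 2 / (1 + 0.0178490) = 2 / 1.0178490 ≈ 1.964928.
Hence ρ(B_{ω*}) = 1.964928 − 1 = 0.964928.

ω* = 1.964928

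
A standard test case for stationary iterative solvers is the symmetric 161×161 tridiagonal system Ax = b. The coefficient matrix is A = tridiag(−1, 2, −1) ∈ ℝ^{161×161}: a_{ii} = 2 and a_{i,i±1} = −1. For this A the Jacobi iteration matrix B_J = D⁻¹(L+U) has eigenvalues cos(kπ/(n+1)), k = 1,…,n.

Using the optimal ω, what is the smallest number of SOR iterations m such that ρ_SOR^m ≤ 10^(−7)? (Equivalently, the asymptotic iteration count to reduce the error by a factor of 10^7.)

[ρ_J] n=161: ρ(B_J) = cos(π/(n+1)) = cos(π/162) = 0.9998120.
root = sin(π/162) = 0.0193913  (since 1−cos² = sin²).
Young: ω* = 2/(1+√(1−ρ_J²)) = 2/(1+0.0193913) = 2/1.0193913 = 1.9619551.
ρ_SOR = ω* − 1 ≈ 0.9619551.
m ≥ 7·ln10 / (−ln 0.9619551) = 415.549; smallest integer m = 416.

m = 416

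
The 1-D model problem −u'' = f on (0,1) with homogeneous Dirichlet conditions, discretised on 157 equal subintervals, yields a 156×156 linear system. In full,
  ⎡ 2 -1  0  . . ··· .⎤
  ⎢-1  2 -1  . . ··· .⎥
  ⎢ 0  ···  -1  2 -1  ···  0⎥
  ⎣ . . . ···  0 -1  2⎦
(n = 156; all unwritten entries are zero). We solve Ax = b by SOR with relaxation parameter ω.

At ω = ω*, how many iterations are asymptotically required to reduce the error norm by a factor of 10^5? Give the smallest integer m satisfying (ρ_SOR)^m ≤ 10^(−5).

spectrum of D⁻¹(L+U) = {cos(kπ/157) : 1≤k≤156}; ρ_J = cos(π/157) = 0.9997998.
root = sin(π/157) = 0.0200088  (since 1−cos² = sin²).
So ω* = 2/1.0200088 = 1.9607674 (Young).
Hence ρ(B_{ω*}) = 1.9607674 − 1 = 0.9607674.
(0.9607674)^m ≤ 10^{−5}  ⇒  m·ln(0.9607674) ≤ −5·ln10  ⇒  m ≥ 287.658  ⇒  m = 288

m = 288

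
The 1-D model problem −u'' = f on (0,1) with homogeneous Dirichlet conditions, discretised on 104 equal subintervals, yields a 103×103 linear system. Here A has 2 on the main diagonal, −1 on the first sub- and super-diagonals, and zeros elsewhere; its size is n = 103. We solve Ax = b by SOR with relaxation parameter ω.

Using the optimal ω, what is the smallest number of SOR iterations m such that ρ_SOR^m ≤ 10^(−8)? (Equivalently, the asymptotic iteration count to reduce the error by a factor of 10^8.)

m = 305

spectrum of D⁻¹(L+U) = {cos(kπ/104) : 1≤k≤103}; ρ_J = cos(π/104) = 0.9995438.
root = sin(π/104) = 0.0302030  (since 1−cos² = sin²).
[ω*] 2 ÷ (1 + 0.0302030) = 2 ÷ 1.0302030 = 1.9413650.
Hence ρ(B_{ω*}) = 1.9413650 − 1 = 0.9413650.
For 8 digits: m = 8·ln10 / (−ln 0.9413650) = 18.4207/0.0604243 = 304.856; round up → m = 305.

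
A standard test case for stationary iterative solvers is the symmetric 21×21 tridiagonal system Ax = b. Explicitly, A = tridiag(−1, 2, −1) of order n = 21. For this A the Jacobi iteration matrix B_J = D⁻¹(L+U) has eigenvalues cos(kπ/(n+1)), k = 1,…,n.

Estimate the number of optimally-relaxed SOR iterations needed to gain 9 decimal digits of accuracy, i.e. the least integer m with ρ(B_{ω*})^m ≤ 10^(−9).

m = 73

ρ_J = max_k |cos(kπ/22)| = cos(π/22) = 0.9898214
root = sin(π/22) = 0.1423148  (since 1−cos² = sin²).
[ω*] 2 ÷ (1 + 0.1423148) = 2 ÷ 1.1423148 = 1.7508309.
[ρ_SOR] ω* − 1 = 0.7508309.
For 9 digits: m = 9·ln10 / (−ln 0.7508309) = 20.7233/0.286575 = 72.314; round up → m = 73.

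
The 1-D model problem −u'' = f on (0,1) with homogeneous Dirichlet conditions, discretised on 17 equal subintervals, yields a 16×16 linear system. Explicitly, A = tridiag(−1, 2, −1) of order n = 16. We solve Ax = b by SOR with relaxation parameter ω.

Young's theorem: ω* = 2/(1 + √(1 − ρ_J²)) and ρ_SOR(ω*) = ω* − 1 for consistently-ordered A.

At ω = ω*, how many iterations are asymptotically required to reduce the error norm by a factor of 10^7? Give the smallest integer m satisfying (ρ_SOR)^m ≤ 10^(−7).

m = 44

ρ_J = max_k |cos(kπ/17)| = cos(π/17) = 0.9829731
root = sin(π/17) = 0.1837495  (since 1−cos² = sin²).
[ω*] 2 ÷ (1 + 0.1837495) = 2 ÷ 1.1837495 = 1.6895466.
At ω = 1.6895466 every |λ(B_ω)| = ω−1, so ρ_SOR = 0.6895466.
(0.6895466)^m ≤ 10^{−7}  ⇒  m·ln(0.6895466) ≤ −7·ln10  ⇒  m ≥ 43.361  ⇒  m = 44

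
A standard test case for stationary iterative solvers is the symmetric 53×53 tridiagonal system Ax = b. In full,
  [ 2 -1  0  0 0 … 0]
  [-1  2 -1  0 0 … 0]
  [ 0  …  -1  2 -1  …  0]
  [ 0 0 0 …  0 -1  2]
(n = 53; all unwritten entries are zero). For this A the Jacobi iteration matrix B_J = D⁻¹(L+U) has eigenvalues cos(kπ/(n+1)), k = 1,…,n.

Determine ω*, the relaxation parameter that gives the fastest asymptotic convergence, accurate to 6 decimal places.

[ρ_J] n=53: ρ(B_J) = cos(π/(n+1)) = cos(π/54) = 0.998308.
root = sin(π/54) = 0.0581448  (since 1−cos² = sin²).
[ω*] 2 ÷ (1 + 0.0581448) = 2 ÷ 1.0581448 = 1.890100.
At ω = 1.890100 every |λ(B_ω)| = ω−1, so ρ_SOR = 0.890100.

ω* = 1.890100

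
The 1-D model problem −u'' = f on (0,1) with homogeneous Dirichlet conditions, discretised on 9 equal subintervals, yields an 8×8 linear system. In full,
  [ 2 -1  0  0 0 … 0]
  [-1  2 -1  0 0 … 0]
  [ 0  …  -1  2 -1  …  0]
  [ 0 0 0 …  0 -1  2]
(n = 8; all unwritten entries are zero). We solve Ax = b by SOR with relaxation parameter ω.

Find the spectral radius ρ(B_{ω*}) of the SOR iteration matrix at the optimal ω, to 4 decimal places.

ρ_SOR = 0.4903

n=8: λ(B_J) = 1 − λ(A)/2 = cos(kπ/9); k=1 gives ρ_J = 0.9397.
1 − cos²(π/9) = sin²(π/9) ⇒ √(1−ρ_J²) = sin(π/9) = 0.34202.
So ω* = 2/1.34202 = 1.4903 (Young).
ρ(B_{ω*}) = ω*−1 = 0.4903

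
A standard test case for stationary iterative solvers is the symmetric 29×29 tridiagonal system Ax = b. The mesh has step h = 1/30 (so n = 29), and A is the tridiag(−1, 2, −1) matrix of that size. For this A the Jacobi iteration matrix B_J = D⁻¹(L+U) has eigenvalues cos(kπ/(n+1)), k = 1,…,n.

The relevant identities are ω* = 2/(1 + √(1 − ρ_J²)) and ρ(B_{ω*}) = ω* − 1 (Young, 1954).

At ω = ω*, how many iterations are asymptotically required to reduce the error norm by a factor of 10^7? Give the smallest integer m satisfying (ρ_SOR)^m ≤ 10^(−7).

m = 77

spectrum of D⁻¹(L+U) = {cos(kπ/30) : 1≤k≤29}; ρ_J = cos(π/30) = 0.9945219.
√(1−ρ_J²) = |sin(π/30)| = 0.1045285
[ω*] 2 ÷ (1 + 0.1045285) = 2 ÷ 1.1045285 = 1.8107274.
and ρ(B_{ω*}) = 1.8107274 − 1 = 0.8107274.
Need (0.8107274)^m ≤ 10^(−7): m ≥ 7·ln10/|ln 0.8107274| = 16.1181/0.209823 = 76.818 ⇒ m = 77.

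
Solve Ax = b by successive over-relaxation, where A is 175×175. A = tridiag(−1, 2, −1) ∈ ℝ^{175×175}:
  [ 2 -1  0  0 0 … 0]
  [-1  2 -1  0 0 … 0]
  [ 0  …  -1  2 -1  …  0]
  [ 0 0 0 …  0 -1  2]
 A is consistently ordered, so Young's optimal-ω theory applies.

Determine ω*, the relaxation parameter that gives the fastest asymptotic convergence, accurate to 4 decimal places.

ω* = 1.9649

n=175: λ(B_J) = 1 − λ(A)/2 = cos(kπ/176); k=1 gives ρ_J = 0.9998.
root = sin(π/176) = 0.01785  (since 1−cos² = sin²).
ω* = 2/(1 + 0.01785) = 2/1.01785 = 1.9649.
ρ(B_{ω*}) = ω*−1 = 0.9649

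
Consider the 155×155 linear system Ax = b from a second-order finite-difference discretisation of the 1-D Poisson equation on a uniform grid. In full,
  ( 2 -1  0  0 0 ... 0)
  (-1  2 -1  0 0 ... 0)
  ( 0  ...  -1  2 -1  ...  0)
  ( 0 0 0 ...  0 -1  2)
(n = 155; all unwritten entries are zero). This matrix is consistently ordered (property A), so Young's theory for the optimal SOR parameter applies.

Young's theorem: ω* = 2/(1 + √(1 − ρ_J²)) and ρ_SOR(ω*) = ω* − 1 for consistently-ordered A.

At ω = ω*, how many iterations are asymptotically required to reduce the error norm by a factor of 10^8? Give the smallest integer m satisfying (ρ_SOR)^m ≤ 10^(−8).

With n=155, ρ(Jacobi) = cos(π/156) = 0.9997972.
√(1−ρ_J²) simplifies to sin(π/156) = 0.0201371.
ω* = 2/(1+0.0201371) = 1.9605208
and ρ(B_{ω*}) = 1.9605208 − 1 = 0.9605208.
For 8 digits: m = 8·ln10 / (−ln 0.9605208) = 18.4207/0.0402796 = 457.321; round up → m = 458.

m = 458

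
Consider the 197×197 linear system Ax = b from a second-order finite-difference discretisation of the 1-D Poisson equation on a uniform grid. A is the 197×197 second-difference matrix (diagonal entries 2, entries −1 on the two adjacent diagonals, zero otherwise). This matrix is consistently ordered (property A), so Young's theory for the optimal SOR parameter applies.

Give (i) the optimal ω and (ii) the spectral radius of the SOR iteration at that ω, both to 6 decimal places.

n=197: λ(B_J) = 1 − λ(A)/2 = cos(kπ/198); k=1 gives ρ_J = 0.999874.
√(1−ρ_J²) simplifies to sin(π/198) = 0.0158660.
[ω*] 2 ÷ (1 + 0.0158660) = 2 ÷ 1.0158660 = 1.968764.
and ρ(B_{ω*}) = 1.968764 − 1 = 0.968764.

ω* = 1.968764, ρ_SOR = 0.968764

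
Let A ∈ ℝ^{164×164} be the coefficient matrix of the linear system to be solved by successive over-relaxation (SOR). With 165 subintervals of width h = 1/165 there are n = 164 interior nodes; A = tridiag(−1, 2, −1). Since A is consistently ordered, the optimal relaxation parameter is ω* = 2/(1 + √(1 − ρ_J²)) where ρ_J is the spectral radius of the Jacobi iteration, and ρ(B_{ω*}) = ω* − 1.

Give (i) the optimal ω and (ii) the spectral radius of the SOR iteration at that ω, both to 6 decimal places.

½·tridiag(1,0,1) at n=164: λ_k = cos(kπ/165); max |λ| at k=1 ⇒ ρ_J = cos(π/165) ≈ 0.999819.
√(1−ρ_J²) = |sin(π/165)| = 0.0190388
Young: ω* = 2/(1+√(1−ρ_J²)) = 2/(1+0.0190388) = 2/1.0190388 = 1.962634.
At ω = 1.962634 every |λ(B_ω)| = ω−1, so ρ_SOR = 0.962634.

ω* = 1.962634, ρ_SOR = 0.962634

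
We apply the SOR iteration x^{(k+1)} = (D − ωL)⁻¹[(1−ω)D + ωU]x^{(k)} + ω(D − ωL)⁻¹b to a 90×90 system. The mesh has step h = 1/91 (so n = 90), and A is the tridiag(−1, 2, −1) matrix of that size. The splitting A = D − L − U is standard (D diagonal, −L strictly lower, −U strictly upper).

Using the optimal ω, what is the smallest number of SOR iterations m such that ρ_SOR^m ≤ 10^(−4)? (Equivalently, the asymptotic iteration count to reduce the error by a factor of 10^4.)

m = 134

With n=90, ρ(Jacobi) = cos(π/91) = 0.9994041.
√(1−ρ_J²) simplifies to sin(π/91) = 0.0345161.
[ω*] 2 ÷ (1 + 0.0345161) = 2 ÷ 1.0345161 = 1.9332710.
ρ(B_{ω*}) = ω*−1 = 0.9332710
For 4 digits: m = 4·ln10 / (−ln 0.9332710) = 9.21034/0.0690597 = 133.368; round up → m = 134.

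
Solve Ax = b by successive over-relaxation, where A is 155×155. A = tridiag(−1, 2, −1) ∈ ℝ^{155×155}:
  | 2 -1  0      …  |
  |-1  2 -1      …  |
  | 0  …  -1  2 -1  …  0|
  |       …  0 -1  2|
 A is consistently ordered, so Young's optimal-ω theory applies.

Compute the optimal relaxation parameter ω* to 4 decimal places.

ω* = 1.9605

½·tridiag(1,0,1) at n=155: λ_k = cos(kπ/156); max |λ| at k=1 ⇒ ρ_J = cos(π/156) ≈ 0.9998.
√(1−ρ_J²) = |sin(π/156)| = 0.02014
Then 2/(1+√(1−ρ_J²)) = 2/(1+0.02014); ω* = 2/1.02014 = 1.9605.
and ρ(B_{ω*}) = 1.9605 − 1 = 0.9605.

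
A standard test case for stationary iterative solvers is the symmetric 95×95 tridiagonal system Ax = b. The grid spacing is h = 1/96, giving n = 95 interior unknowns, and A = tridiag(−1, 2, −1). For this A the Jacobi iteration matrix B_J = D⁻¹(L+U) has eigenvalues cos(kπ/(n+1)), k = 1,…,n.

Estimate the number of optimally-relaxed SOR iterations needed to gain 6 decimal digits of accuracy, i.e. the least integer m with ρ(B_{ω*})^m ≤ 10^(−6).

spectrum of D⁻¹(L+U) = {cos(kπ/96) : 1≤k≤95}; ρ_J = cos(π/96) = 0.9994646.
√(1 − cos²(π/96)) = sin(π/96) ≈ 0.0327191.
So ω* = 2/1.0327191 = 1.9366350 (Young).
[ρ_SOR] ω* − 1 = 0.9366350.
(0.9366350)^m ≤ 10^{−6}  ⇒  m·ln(0.9366350) ≤ −6·ln10  ⇒  m ≥ 211.047  ⇒  m = 212

m = 212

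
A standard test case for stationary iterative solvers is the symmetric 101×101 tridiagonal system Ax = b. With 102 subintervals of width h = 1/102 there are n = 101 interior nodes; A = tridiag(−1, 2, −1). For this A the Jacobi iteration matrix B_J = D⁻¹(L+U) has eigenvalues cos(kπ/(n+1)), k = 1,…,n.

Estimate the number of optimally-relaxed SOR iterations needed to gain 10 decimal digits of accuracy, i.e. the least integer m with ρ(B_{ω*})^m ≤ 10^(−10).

m = 374

½·tridiag(1,0,1) at n=101: λ_k = cos(kπ/102); max |λ| at k=1 ⇒ ρ_J = cos(π/102) ≈ 0.9995257.
root = sin(π/102) = 0.0307951  (since 1−cos² = sin²).
So ω* = 2/1.0307951 = 1.9402498 (Young).
ρ(B_{ω*}) = ω*−1 = 0.9402498
Need (0.9402498)^m ≤ 10^(−10): m ≥ 10·ln10/|ln 0.9402498| = 23.0259/0.0616097 = 373.738 ⇒ m = 374.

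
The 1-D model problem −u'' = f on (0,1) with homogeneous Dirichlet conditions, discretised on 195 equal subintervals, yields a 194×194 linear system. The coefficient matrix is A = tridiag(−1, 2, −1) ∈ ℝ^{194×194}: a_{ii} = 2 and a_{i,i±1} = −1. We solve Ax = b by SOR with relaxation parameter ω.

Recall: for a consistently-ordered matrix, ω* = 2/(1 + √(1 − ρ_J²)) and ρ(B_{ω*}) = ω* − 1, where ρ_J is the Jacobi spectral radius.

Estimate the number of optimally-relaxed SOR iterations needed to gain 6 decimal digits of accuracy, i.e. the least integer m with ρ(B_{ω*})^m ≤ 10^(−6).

n=194: λ(B_J) = 1 − λ(A)/2 = cos(kπ/195); k=1 gives ρ_J = 0.9998702.
√(1−ρ_J²) = |sin(π/195)| = 0.0161100
ω* = 2 / (1 + 0.0161100) = 2 / 1.0161100 ≈ 1.9682908.
ρ_SOR = ω* − 1 = 1.9682908 − 1 = 0.9682908.
For 6 digits: m = 6·ln10 / (−ln 0.9682908) = 13.8155/0.0322228 = 428.749; round up → m = 429.

m = 429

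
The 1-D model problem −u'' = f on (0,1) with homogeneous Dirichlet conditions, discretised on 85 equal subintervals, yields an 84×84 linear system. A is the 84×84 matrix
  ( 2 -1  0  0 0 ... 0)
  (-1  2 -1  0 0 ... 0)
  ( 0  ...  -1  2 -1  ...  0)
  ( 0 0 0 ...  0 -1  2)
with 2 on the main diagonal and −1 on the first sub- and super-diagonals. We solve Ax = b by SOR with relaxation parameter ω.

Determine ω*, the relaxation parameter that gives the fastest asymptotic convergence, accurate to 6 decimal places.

ω* = 1.928731

spectrum of D⁻¹(L+U) = {cos(kπ/85) : 1≤k≤84}; ρ_J = cos(π/85) = 0.999317.
root = sin(π/85) = 0.0369515  (since 1−cos² = sin²).
ω* = 2/(1+0.0369515) = 1.928731
ρ_SOR = ω* − 1 ≈ 0.928731.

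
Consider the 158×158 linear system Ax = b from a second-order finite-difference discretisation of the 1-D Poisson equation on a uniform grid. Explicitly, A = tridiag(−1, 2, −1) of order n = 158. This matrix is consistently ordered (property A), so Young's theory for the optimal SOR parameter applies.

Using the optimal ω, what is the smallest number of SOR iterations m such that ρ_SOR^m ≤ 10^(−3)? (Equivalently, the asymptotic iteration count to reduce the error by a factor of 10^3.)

m = 175

[ρ_J] n=158: ρ(B_J) = cos(π/(n+1)) = cos(π/159) = 0.9998048.
√(1 − cos²(π/159)) = sin(π/159) ≈ 0.0197572.
Young: ω* = 2/(1+√(1−ρ_J²)) = 2/(1+0.0197572) = 2/1.0197572 = 1.9612512.
ρ(B_{ω*}) = ω*−1 = 0.9612512
3·ln10 = 6.90776; −ln(0.9612512) = 0.0395195; m = ⌈6.90776/0.0395195⌉ = ⌈174.794⌉ = 175.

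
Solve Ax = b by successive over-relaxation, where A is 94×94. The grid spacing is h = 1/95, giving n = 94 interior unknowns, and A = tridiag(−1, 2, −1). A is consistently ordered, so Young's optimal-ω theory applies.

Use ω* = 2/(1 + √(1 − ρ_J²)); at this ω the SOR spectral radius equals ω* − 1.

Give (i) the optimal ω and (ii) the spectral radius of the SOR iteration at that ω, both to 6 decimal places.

With n=94, ρ(Jacobi) = cos(π/95) = 0.999453.
1 − cos²(π/95) = sin²(π/95) ⇒ √(1−ρ_J²) = sin(π/95) = 0.0330634.
Then 2/(1+√(1−ρ_J²)) = 2/(1+0.0330634); ω* = 2/1.0330634 = 1.935990.
[ρ_SOR] ω* − 1 = 0.935990.

ω* = 1.935990, ρ_SOR = 0.935990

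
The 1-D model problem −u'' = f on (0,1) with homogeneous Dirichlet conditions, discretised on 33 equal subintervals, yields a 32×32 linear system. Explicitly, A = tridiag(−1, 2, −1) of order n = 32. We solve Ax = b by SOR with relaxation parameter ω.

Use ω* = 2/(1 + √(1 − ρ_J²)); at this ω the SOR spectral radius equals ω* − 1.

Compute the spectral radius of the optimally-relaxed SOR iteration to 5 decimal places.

ρ_SOR = 0.82639

ρ_J = max_k |cos(kπ/33)| = cos(π/33) = 0.99547
√(1−ρ_J²) = |sin(π/33)| = 0.095056
Then 2/(1+√(1−ρ_J²)) = 2/(1+0.095056); ω* = 2/1.095056 = 1.82639.
ρ(B_{ω*}) = ω*−1 = 0.82639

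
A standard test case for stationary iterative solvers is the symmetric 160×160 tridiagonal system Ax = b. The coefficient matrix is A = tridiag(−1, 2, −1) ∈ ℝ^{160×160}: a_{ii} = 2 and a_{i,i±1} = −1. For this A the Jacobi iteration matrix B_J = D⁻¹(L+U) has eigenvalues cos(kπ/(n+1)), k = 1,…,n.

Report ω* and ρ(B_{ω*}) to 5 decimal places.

ω* = 1.96172, ρ_SOR = 0.96172

[ρ_J] n=160: ρ(B_J) = cos(π/(n+1)) = cos(π/161) = 0.99981.
√(1−ρ_J²) = |sin(π/161)| = 0.019512
Young: ω* = 2/(1+√(1−ρ_J²)) = 2/(1+0.019512) = 2/1.019512 = 1.96172.
and ρ(B_{ω*}) = 1.96172 − 1 = 0.96172.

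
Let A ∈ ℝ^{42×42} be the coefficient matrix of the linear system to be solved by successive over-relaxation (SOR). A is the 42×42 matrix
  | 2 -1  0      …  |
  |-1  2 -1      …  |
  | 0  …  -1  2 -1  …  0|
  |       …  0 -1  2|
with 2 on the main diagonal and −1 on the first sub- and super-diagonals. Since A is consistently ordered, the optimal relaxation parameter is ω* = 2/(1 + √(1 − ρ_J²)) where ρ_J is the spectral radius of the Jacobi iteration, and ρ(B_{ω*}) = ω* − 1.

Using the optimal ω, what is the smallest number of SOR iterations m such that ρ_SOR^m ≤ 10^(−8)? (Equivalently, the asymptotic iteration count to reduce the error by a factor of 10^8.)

m = 126

With n=42, ρ(Jacobi) = cos(π/43) = 0.9973323.
√(1−ρ_J²) simplifies to sin(π/43) = 0.0729953.
ω* = 2 / (1 + 0.0729953) = 2 / 1.0729953 ≈ 1.8639411.
ρ_SOR = ω* − 1 ≈ 0.8639411.
(0.8639411)^m ≤ 10^{−8}  ⇒  m·ln(0.8639411) ≤ −8·ln10  ⇒  m ≥ 125.953  ⇒  m = 126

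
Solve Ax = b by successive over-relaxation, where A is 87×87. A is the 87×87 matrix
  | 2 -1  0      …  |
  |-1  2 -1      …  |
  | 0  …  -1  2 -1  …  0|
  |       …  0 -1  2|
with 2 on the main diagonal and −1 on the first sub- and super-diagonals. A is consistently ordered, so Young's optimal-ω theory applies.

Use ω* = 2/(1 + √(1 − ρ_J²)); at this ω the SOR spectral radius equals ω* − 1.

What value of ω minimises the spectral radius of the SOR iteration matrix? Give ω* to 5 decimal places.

spectrum of D⁻¹(L+U) = {cos(kπ/88) : 1≤k≤87}; ρ_J = cos(π/88) = 0.99936.
root = sin(π/88) = 0.035692  (since 1−cos² = sin²).
Then 2/(1+√(1−ρ_J²)) = 2/(1+0.035692); ω* = 2/1.035692 = 1.93108.
ρ_SOR = ω* − 1 = 1.93108 − 1 = 0.93108.

ω* = 1.93108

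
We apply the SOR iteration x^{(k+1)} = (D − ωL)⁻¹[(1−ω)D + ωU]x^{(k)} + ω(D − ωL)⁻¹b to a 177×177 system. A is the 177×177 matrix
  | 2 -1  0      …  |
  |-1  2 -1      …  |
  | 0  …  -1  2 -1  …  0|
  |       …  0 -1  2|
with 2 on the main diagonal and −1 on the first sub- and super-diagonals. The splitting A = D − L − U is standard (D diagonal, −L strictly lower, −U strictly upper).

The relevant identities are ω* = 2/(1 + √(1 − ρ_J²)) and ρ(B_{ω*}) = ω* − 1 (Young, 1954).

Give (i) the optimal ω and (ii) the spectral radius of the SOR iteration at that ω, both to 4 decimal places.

spectrum of D⁻¹(L+U) = {cos(kπ/178) : 1≤k≤177}; ρ_J = cos(π/178) = 0.9998.
√(1 − cos²(π/178)) = sin(π/178) ≈ 0.01765.
Young: ω* = 2/(1+√(1−ρ_J²)) = 2/(1+0.01765) = 2/1.01765 = 1.9653.
[ρ_SOR] ω* − 1 = 0.9653.

ω* = 1.9653, ρ_SOR = 0.9653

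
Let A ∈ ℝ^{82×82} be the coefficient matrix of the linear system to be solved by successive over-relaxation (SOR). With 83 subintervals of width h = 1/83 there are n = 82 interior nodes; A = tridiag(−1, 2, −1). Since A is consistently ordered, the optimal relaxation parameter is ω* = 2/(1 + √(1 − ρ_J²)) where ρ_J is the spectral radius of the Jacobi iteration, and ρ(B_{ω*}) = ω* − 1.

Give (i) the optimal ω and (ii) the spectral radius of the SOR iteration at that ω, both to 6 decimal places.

ω* = 1.927077, ρ_SOR = 0.927077

[ρ_J] n=82: ρ(B_J) = cos(π/(n+1)) = cos(π/83) = 0.999284.
√(1−ρ_J²) simplifies to sin(π/83) = 0.0378415.
[ω*] 2 ÷ (1 + 0.0378415) = 2 ÷ 1.0378415 = 1.927077.
[ρ_SOR] ω* − 1 = 0.927077.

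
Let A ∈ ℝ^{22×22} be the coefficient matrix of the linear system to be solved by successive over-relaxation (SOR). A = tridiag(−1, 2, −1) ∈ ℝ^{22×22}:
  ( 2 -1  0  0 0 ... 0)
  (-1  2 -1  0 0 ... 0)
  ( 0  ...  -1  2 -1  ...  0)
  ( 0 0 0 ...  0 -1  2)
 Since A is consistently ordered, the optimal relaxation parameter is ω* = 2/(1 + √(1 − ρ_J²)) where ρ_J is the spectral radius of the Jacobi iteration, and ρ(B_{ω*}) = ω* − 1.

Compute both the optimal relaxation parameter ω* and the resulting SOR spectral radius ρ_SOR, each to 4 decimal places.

ω* = 1.7603, ρ_SOR = 0.7603

[ρ_J] n=22: ρ(B_J) = cos(π/(n+1)) = cos(π/23) = 0.9907.
√(1−ρ_J²) simplifies to sin(π/23) = 0.13617.
ω* = 2/(1+0.13617) = 1.7603
ρ(B_{ω*}) = ω*−1 = 0.7603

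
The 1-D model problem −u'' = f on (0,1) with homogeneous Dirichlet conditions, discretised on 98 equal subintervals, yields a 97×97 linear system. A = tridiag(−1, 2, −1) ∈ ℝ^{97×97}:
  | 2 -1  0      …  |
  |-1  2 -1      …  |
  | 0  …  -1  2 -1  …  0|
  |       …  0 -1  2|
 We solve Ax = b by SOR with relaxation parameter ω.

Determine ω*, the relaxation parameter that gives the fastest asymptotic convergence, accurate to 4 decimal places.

ρ_J = max_k |cos(kπ/98)| = cos(π/98) = 0.9995
√(1−ρ_J²) simplifies to sin(π/98) = 0.03205.
ω* = 2/(1 + 0.03205) = 2/1.03205 = 1.9379.
[ρ_SOR] ω* − 1 = 0.9379.

ω* = 1.9379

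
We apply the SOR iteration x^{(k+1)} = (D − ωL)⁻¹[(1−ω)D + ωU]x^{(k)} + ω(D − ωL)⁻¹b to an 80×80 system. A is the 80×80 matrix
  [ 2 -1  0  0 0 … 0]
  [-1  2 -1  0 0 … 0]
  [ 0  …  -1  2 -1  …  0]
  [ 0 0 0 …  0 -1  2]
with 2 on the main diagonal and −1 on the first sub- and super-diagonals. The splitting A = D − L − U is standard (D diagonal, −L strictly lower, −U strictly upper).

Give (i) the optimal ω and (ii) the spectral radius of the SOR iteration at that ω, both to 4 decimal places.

ω* = 1.9253, ρ_SOR = 0.9253

[ρ_J] n=80: ρ(B_J) = cos(π/(n+1)) = cos(π/81) = 0.9992.
root = sin(π/81) = 0.03878  (since 1−cos² = sin²).
ω* = 2/(1+0.03878) = 1.9253
ρ(B_{ω*}) = ω*−1 = 0.9253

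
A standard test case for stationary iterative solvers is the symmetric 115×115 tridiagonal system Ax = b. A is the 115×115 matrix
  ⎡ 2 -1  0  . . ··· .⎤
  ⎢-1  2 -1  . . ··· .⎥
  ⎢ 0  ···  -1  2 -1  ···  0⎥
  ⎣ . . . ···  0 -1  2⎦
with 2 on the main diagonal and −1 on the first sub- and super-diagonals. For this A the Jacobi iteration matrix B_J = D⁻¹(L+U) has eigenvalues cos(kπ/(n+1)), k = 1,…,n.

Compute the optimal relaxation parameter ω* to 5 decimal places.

ω* = 1.94727

B_J for the 115×115 system has eigenvalues cos(kπ/116); ρ_J = cos(π/116) = 0.99963.
√(1 − cos²(π/116)) = sin(π/116) ≈ 0.027079.
ω* = 2 / (1 + 0.027079) = 2 / 1.027079 ≈ 1.94727.
Hence ρ(B_{ω*}) = 1.94727 − 1 = 0.94727.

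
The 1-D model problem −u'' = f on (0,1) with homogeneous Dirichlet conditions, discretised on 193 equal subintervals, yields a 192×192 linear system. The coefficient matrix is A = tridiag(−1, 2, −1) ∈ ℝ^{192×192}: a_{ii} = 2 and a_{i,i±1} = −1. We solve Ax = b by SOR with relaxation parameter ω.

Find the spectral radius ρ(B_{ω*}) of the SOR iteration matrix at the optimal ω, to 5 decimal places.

½·tridiag(1,0,1) at n=192: λ_k = cos(kπ/193); max |λ| at k=1 ⇒ ρ_J = cos(π/193) ≈ 0.99987.
root = sin(π/193) = 0.016277  (since 1−cos² = sin²).
Young: ω* = 2/(1+√(1−ρ_J²)) = 2/(1+0.016277) = 2/1.016277 = 1.96797.
At ω = 1.96797 every |λ(B_ω)| = ω−1, so ρ_SOR = 0.96797.

ρ_SOR = 0.96797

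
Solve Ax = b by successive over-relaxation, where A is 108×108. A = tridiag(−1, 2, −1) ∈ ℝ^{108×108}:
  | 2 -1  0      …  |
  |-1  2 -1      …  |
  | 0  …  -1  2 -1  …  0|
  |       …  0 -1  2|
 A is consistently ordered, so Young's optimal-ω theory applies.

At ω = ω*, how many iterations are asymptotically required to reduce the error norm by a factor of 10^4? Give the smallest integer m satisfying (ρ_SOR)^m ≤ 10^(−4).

m = 160

ρ_J = max_k |cos(kπ/109)| = cos(π/109) = 0.9995847
√(1−ρ_J²) simplifies to sin(π/109) = 0.0288180.
[ω*] 2 ÷ (1 + 0.0288180) = 2 ÷ 1.0288180 = 1.9439784.
Hence ρ(B_{ω*}) = 1.9439784 − 1 = 0.9439784.
ρ_SOR^m ≤ 10^(−4) ⇔ m ≥ 4·ln10/(−ln 0.9439784) = 9.21034/0.057652 = 159.758; m = ⌈159.758⌉ = 160.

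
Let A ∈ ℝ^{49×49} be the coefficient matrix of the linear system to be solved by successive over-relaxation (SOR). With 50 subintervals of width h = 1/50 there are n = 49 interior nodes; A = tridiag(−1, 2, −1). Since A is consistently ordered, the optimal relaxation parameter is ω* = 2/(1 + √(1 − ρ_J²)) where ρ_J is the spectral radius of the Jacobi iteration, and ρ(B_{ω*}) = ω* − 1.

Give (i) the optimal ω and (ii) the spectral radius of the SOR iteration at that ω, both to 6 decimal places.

spectrum of D⁻¹(L+U) = {cos(kπ/50) : 1≤k≤49}; ρ_J = cos(π/50) = 0.998027.
1 − cos²(π/50) = sin²(π/50) ⇒ √(1−ρ_J²) = sin(π/50) = 0.0627905.
Then 2/(1+√(1−ρ_J²)) = 2/(1+0.0627905); ω* = 2/1.0627905 = 1.881838.
At ω = 1.881838 every |λ(B_ω)| = ω−1, so ρ_SOR = 0.881838.

ω* = 1.881838, ρ_SOR = 0.881838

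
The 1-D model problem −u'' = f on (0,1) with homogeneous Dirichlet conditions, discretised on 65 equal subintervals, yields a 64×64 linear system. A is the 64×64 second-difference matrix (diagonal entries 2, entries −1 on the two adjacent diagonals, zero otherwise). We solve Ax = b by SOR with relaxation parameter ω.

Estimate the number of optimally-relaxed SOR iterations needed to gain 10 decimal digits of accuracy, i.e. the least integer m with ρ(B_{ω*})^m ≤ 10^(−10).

m = 239

spectrum of D⁻¹(L+U) = {cos(kπ/65) : 1≤k≤64}; ρ_J = cos(π/65) = 0.9988322.
root = sin(π/65) = 0.0483134  (since 1−cos² = sin²).
So ω* = 2/1.0483134 = 1.9078264 (Young).
ρ(B_{ω*}) = ω*−1 = 0.9078264
ρ_SOR^m ≤ 10^(−10) ⇔ m ≥ 10·ln10/(−ln 0.9078264) = 23.0259/0.0967021 = 238.112; m = ⌈238.112⌉ = 239.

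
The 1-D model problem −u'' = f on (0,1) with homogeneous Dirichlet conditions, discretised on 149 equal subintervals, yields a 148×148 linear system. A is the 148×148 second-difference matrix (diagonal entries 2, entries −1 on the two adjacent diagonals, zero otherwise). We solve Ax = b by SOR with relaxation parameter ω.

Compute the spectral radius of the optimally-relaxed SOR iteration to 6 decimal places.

ρ_SOR = 0.958705

With n=148, ρ(Jacobi) = cos(π/149) = 0.999778.
√(1−ρ_J²) = |sin(π/149)| = 0.0210830
ω* = 2/(1 + 0.0210830) = 2/1.0210830 = 1.958705.
At ω = 1.958705 every |λ(B_ω)| = ω−1, so ρ_SOR = 0.958705.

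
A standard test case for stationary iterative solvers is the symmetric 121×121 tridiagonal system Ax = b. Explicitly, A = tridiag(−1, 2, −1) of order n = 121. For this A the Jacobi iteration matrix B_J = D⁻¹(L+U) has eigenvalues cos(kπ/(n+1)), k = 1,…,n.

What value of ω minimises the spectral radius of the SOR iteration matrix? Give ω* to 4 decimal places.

[ρ_J] n=121: ρ(B_J) = cos(π/(n+1)) = cos(π/122) = 0.9997.
√(1−ρ_J²) simplifies to sin(π/122) = 0.02575.
ω* = 2/(1+0.02575) = 1.9498
At ω = 1.9498 every |λ(B_ω)| = ω−1, so ρ_SOR = 0.9498.

ω* = 1.9498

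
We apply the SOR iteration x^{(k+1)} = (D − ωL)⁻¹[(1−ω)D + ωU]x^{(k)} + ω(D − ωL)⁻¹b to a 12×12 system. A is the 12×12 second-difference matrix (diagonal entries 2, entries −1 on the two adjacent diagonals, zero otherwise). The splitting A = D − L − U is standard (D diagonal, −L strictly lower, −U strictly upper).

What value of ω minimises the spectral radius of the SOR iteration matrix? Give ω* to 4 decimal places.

ω* = 1.6138

With n=12, ρ(Jacobi) = cos(π/13) = 0.9709.
√(1−ρ_J²) = |sin(π/13)| = 0.23932
Then 2/(1+√(1−ρ_J²)) = 2/(1+0.23932); ω* = 2/1.23932 = 1.6138.
[ρ_SOR] ω* − 1 = 0.6138.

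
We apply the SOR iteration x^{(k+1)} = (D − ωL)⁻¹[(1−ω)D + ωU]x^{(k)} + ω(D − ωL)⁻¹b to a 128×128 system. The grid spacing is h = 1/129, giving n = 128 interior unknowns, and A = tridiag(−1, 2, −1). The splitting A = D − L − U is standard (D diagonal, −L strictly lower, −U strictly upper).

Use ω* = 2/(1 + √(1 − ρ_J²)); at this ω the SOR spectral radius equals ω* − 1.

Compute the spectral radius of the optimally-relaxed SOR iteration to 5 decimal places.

½·tridiag(1,0,1) at n=128: λ_k = cos(kπ/129); max |λ| at k=1 ⇒ ρ_J = cos(π/129) ≈ 0.99970.
√(1 − cos²(π/129)) = sin(π/129) ≈ 0.024351.
So ω* = 2/1.024351 = 1.95246 (Young).
ρ(B_{ω*}) = ω*−1 = 0.95246

ρ_SOR = 0.95246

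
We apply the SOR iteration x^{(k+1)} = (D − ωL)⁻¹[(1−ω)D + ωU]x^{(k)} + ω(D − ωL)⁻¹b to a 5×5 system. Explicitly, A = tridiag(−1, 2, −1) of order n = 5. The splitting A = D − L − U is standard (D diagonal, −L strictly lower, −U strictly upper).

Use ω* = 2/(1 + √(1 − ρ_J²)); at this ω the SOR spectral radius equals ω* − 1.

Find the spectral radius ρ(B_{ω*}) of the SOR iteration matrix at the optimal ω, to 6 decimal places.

With n=5, ρ(Jacobi) = cos(π/6) = 0.866025.
1 − cos²(π/6) = sin²(π/6) ⇒ √(1−ρ_J²) = sin(π/6) = 0.5000000.
ω* = 2/(1+0.5000000) = 1.333333
[ρ_SOR] ω* − 1 = 0.333333.

ρ_SOR = 0.333333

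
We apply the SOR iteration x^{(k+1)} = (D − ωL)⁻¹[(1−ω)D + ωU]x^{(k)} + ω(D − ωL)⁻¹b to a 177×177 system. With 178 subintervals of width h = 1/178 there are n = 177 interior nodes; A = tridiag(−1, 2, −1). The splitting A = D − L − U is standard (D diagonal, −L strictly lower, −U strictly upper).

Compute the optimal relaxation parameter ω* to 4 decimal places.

½·tridiag(1,0,1) at n=177: λ_k = cos(kπ/178); max |λ| at k=1 ⇒ ρ_J = cos(π/178) ≈ 0.9998.
√(1−ρ_J²) simplifies to sin(π/178) = 0.01765.
ω* = 2/(1+0.01765) = 1.9653
[ρ_SOR] ω* − 1 = 0.9653.

ω* = 1.9653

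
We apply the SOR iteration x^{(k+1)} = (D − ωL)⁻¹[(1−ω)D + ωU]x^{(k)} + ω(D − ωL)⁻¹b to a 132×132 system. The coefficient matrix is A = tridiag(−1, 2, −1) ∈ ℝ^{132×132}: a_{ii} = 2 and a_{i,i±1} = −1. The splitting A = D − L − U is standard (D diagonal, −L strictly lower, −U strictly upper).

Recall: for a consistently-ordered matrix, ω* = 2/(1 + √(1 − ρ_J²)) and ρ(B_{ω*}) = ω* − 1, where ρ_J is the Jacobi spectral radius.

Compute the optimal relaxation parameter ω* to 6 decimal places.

ω* = 1.953852

[ρ_J] n=132: ρ(B_J) = cos(π/(n+1)) = cos(π/133) = 0.999721.
√(1 − cos²(π/133)) = sin(π/133) ≈ 0.0236188.
ω* = 2/(1+0.0236188) = 1.953852
Hence ρ(B_{ω*}) = 1.953852 − 1 = 0.953852.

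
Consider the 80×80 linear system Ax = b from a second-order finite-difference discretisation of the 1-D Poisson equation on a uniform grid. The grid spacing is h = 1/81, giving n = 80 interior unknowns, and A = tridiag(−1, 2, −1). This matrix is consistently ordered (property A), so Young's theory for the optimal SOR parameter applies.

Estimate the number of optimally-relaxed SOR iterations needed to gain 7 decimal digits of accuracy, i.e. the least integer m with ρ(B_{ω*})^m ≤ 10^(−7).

m = 208

[ρ_J] n=80: ρ(B_J) = cos(π/(n+1)) = cos(π/81) = 0.9992480.
1 − cos²(π/81) = sin²(π/81) ⇒ √(1−ρ_J²) = sin(π/81) = 0.0387754.
ω* = 2/(1+0.0387754) = 1.9253440
and ρ(B_{ω*}) = 1.9253440 − 1 = 0.9253440.
m ≥ 7·ln10 / (−ln 0.9253440) = 207.735; smallest integer m = 208.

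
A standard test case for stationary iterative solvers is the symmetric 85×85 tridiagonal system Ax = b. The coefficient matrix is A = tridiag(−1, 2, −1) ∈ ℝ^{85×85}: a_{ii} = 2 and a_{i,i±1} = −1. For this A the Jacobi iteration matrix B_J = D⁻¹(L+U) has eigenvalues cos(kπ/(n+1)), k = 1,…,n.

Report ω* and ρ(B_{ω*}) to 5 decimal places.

½·tridiag(1,0,1) at n=85: λ_k = cos(kπ/86); max |λ| at k=1 ⇒ ρ_J = cos(π/86) ≈ 0.99933.
√(1 − cos²(π/86)) = sin(π/86) ≈ 0.036522.
ω* = 2/(1+0.036522) = 1.92953
ρ_SOR = ω* − 1 ≈ 0.92953.

ω* = 1.92953, ρ_SOR = 0.92953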